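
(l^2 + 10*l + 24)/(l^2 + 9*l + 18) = (l + 4)/(l + 3)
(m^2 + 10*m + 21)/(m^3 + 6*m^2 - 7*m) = (m + 3)/(m*(m - 1))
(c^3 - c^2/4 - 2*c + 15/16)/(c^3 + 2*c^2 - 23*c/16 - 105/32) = 2*(2*c - 1)/(4*c + 7)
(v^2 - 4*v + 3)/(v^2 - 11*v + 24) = (v - 1)/(v - 8)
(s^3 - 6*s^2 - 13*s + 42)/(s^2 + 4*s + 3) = (s^2 - 9*s + 14)/(s + 1)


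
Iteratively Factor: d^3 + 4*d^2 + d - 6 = (d + 2)*(d^2 + 2*d - 3) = (d + 2)*(d + 3)*(d - 1)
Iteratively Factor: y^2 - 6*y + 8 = (y - 2)*(y - 4)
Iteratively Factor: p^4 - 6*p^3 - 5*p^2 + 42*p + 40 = (p - 4)*(p^3 - 2*p^2 - 13*p - 10) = (p - 5)*(p - 4)*(p^2 + 3*p + 2) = (p - 5)*(p - 4)*(p + 1)*(p + 2)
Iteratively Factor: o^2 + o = (o)*(o + 1)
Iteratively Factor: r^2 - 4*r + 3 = (r - 3)*(r - 1)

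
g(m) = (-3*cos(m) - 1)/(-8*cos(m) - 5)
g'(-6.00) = -0.01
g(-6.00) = 0.31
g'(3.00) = -0.12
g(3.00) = 0.67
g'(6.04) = 0.01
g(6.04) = 0.31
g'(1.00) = -0.07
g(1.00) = 0.28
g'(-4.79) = -0.22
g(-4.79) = 0.22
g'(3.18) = 0.03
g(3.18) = 0.67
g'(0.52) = -0.02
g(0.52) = 0.30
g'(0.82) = -0.05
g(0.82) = 0.29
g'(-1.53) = 0.25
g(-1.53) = 0.21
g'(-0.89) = 0.05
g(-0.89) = 0.29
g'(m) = 3*sin(m)/(-8*cos(m) - 5) - 8*(-3*cos(m) - 1)*sin(m)/(-8*cos(m) - 5)^2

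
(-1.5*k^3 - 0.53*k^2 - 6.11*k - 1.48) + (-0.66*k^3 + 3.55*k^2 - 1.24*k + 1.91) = -2.16*k^3 + 3.02*k^2 - 7.35*k + 0.43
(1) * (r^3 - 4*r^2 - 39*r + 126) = r^3 - 4*r^2 - 39*r + 126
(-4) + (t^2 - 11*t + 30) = t^2 - 11*t + 26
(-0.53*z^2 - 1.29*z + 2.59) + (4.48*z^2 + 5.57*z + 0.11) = 3.95*z^2 + 4.28*z + 2.7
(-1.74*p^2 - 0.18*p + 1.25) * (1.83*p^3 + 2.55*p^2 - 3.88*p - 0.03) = -3.1842*p^5 - 4.7664*p^4 + 8.5797*p^3 + 3.9381*p^2 - 4.8446*p - 0.0375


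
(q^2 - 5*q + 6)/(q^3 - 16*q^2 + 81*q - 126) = (q - 2)/(q^2 - 13*q + 42)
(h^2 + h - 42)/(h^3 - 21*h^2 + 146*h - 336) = (h + 7)/(h^2 - 15*h + 56)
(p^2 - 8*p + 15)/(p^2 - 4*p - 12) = (-p^2 + 8*p - 15)/(-p^2 + 4*p + 12)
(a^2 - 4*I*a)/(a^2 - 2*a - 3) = a*(-a + 4*I)/(-a^2 + 2*a + 3)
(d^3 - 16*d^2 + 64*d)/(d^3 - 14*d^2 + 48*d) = (d - 8)/(d - 6)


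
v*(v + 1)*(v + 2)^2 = v^4 + 5*v^3 + 8*v^2 + 4*v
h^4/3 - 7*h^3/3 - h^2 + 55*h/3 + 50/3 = (h/3 + 1/3)*(h - 5)^2*(h + 2)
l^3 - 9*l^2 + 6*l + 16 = (l - 8)*(l - 2)*(l + 1)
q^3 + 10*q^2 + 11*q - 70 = (q - 2)*(q + 5)*(q + 7)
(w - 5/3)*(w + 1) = w^2 - 2*w/3 - 5/3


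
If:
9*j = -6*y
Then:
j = -2*y/3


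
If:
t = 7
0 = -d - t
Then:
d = -7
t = 7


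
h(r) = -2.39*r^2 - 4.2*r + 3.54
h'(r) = -4.78*r - 4.2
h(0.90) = -2.18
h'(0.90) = -8.50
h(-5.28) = -40.91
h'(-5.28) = 21.04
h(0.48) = 0.97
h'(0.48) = -6.49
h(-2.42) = -0.29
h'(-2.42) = 7.37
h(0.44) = 1.23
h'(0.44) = -6.30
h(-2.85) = -3.90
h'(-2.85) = 9.42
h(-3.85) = -15.72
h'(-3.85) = 14.20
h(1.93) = -13.47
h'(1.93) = -13.43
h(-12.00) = -290.22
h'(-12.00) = 53.16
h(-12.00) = -290.22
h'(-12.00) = 53.16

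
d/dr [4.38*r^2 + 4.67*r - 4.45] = 8.76*r + 4.67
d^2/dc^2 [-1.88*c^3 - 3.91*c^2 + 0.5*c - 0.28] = -11.28*c - 7.82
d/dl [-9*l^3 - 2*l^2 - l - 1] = -27*l^2 - 4*l - 1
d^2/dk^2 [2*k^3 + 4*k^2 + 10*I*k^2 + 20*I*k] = 12*k + 8 + 20*I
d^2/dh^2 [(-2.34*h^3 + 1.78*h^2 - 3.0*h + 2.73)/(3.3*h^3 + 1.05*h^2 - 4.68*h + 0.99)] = (5.6843418860808e-14*h^7 + 54.9846*h^6 - 412.85376*h^5 + 551.06568*h^4 - 109.485972*h^3 - 63.353502*h^2 - 129.054384*h + 89.60139)/(35.937*h^9 + 34.3035*h^8 - 141.98085*h^7 - 63.796275*h^6 + 221.93676*h^5 - 19.470375*h^4 - 121.989402*h^3 + 68.137443*h^2 - 13.760604*h + 0.970299)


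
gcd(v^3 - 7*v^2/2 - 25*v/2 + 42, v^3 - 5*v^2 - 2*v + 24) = v^2 - 7*v + 12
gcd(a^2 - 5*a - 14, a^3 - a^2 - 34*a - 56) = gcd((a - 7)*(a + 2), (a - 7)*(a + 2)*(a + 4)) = a^2 - 5*a - 14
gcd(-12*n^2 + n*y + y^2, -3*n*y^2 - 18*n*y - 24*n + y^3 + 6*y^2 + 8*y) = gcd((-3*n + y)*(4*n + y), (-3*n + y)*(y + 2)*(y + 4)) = -3*n + y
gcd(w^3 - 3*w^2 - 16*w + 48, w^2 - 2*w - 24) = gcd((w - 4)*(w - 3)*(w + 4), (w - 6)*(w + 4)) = w + 4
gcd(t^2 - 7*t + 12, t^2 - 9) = t - 3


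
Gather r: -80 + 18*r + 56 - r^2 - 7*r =-r^2 + 11*r - 24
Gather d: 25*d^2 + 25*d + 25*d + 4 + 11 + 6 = 25*d^2 + 50*d + 21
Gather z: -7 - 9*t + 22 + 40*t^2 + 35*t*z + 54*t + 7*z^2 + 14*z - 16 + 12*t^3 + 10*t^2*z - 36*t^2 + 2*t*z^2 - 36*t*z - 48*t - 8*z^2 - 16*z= 12*t^3 + 4*t^2 - 3*t + z^2*(2*t - 1) + z*(10*t^2 - t - 2) - 1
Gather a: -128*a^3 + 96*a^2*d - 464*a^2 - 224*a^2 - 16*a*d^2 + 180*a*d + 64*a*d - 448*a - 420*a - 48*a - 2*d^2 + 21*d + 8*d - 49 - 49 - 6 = -128*a^3 + a^2*(96*d - 688) + a*(-16*d^2 + 244*d - 916) - 2*d^2 + 29*d - 104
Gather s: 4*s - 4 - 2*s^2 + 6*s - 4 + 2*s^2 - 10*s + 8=0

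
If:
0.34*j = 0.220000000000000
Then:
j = 0.65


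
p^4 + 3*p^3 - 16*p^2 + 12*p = p*(p - 2)*(p - 1)*(p + 6)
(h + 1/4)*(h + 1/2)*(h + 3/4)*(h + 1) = h^4 + 5*h^3/2 + 35*h^2/16 + 25*h/32 + 3/32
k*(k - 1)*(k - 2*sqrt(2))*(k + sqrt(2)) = k^4 - sqrt(2)*k^3 - k^3 - 4*k^2 + sqrt(2)*k^2 + 4*k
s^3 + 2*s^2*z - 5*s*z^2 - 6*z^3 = (s - 2*z)*(s + z)*(s + 3*z)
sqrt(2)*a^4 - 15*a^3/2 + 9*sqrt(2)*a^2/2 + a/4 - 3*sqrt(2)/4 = (a - 3*sqrt(2))*(a - sqrt(2)/2)^2*(sqrt(2)*a + 1/2)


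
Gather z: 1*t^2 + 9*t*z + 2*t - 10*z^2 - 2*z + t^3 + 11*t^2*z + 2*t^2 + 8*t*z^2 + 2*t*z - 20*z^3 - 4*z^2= t^3 + 3*t^2 + 2*t - 20*z^3 + z^2*(8*t - 14) + z*(11*t^2 + 11*t - 2)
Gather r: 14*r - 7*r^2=-7*r^2 + 14*r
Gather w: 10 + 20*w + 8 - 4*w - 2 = 16*w + 16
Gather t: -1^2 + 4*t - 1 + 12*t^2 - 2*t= 12*t^2 + 2*t - 2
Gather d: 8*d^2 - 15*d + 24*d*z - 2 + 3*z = 8*d^2 + d*(24*z - 15) + 3*z - 2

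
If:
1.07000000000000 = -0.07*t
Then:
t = -15.29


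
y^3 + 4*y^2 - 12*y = y*(y - 2)*(y + 6)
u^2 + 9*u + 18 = (u + 3)*(u + 6)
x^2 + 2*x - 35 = (x - 5)*(x + 7)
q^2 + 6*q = q*(q + 6)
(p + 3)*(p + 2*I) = p^2 + 3*p + 2*I*p + 6*I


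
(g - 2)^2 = g^2 - 4*g + 4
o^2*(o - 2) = o^3 - 2*o^2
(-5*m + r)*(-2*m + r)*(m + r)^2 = 10*m^4 + 13*m^3*r - 3*m^2*r^2 - 5*m*r^3 + r^4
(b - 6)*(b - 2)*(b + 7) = b^3 - b^2 - 44*b + 84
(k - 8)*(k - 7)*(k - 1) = k^3 - 16*k^2 + 71*k - 56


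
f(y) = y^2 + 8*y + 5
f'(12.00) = 32.00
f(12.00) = 245.00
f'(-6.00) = -4.00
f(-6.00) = -7.00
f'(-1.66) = 4.68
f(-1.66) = -5.52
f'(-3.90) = 0.20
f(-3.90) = -10.99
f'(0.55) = 9.10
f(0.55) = 9.70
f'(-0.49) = 7.02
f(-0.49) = 1.32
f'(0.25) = 8.50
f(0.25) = 7.06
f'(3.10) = 14.20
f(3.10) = 39.41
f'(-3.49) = 1.02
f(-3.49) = -10.74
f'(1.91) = 11.82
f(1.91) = 23.93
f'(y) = 2*y + 8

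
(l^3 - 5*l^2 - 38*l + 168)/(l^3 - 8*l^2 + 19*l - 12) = (l^2 - l - 42)/(l^2 - 4*l + 3)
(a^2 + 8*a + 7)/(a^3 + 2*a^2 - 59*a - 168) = (a + 1)/(a^2 - 5*a - 24)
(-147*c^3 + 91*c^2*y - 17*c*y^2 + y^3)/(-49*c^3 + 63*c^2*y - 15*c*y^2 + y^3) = (-3*c + y)/(-c + y)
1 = 1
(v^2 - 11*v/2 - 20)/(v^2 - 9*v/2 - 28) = (2*v + 5)/(2*v + 7)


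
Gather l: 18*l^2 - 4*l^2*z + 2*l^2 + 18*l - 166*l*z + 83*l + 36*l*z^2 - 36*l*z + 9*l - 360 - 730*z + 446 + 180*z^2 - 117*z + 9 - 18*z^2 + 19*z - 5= l^2*(20 - 4*z) + l*(36*z^2 - 202*z + 110) + 162*z^2 - 828*z + 90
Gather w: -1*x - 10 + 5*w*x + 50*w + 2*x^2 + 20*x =w*(5*x + 50) + 2*x^2 + 19*x - 10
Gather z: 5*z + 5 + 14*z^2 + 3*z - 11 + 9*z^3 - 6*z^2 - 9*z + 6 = 9*z^3 + 8*z^2 - z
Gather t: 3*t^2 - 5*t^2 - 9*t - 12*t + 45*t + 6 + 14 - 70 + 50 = -2*t^2 + 24*t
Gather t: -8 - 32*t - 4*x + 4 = -32*t - 4*x - 4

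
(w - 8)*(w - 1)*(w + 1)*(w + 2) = w^4 - 6*w^3 - 17*w^2 + 6*w + 16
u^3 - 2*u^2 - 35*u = u*(u - 7)*(u + 5)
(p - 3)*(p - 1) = p^2 - 4*p + 3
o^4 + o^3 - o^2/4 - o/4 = o*(o - 1/2)*(o + 1/2)*(o + 1)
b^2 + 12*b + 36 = (b + 6)^2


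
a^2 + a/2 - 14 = (a - 7/2)*(a + 4)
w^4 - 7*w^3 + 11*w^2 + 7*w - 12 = (w - 4)*(w - 3)*(w - 1)*(w + 1)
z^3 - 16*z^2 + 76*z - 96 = (z - 8)*(z - 6)*(z - 2)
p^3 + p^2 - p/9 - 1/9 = (p - 1/3)*(p + 1/3)*(p + 1)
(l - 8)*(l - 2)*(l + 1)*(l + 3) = l^4 - 6*l^3 - 21*l^2 + 34*l + 48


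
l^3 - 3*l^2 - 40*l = l*(l - 8)*(l + 5)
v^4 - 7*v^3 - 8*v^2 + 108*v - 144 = (v - 6)*(v - 3)*(v - 2)*(v + 4)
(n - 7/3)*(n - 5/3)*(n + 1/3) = n^3 - 11*n^2/3 + 23*n/9 + 35/27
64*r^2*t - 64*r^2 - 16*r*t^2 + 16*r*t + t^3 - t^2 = (-8*r + t)^2*(t - 1)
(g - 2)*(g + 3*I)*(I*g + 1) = I*g^3 - 2*g^2 - 2*I*g^2 + 4*g + 3*I*g - 6*I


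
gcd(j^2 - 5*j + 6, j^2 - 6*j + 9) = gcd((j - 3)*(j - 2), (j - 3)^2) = j - 3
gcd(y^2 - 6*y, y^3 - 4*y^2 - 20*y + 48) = y - 6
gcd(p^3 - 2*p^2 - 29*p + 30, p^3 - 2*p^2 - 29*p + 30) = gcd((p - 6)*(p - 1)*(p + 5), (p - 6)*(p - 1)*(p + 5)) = p^3 - 2*p^2 - 29*p + 30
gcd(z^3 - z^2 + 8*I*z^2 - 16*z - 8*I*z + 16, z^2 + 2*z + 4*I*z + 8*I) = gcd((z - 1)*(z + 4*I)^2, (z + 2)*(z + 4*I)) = z + 4*I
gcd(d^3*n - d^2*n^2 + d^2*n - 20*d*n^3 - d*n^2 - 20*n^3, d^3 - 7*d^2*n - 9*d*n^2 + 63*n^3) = 1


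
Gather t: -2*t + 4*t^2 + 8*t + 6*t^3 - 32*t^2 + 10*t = 6*t^3 - 28*t^2 + 16*t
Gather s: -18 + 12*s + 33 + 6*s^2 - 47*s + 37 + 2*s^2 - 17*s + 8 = 8*s^2 - 52*s + 60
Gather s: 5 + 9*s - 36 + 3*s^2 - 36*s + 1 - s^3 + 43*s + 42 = -s^3 + 3*s^2 + 16*s + 12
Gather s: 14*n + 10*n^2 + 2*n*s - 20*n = 10*n^2 + 2*n*s - 6*n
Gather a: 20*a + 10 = 20*a + 10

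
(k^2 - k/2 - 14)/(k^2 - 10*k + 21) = (k^2 - k/2 - 14)/(k^2 - 10*k + 21)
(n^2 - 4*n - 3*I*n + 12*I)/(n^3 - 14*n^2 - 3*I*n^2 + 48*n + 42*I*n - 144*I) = (n - 4)/(n^2 - 14*n + 48)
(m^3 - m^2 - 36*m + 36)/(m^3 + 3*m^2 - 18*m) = (m^2 - 7*m + 6)/(m*(m - 3))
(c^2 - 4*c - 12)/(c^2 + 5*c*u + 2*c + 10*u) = (c - 6)/(c + 5*u)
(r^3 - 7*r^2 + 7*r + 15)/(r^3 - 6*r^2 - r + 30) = (r + 1)/(r + 2)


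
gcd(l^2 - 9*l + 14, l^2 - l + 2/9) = 1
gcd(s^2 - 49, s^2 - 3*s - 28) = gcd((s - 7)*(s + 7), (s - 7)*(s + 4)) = s - 7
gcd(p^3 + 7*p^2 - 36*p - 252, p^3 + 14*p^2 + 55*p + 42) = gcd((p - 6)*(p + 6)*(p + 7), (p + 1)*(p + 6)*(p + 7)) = p^2 + 13*p + 42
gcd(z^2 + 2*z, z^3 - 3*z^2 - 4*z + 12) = z + 2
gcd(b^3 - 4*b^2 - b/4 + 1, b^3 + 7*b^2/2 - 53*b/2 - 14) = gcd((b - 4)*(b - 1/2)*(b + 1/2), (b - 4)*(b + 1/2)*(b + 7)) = b^2 - 7*b/2 - 2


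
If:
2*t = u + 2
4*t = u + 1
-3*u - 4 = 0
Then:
No Solution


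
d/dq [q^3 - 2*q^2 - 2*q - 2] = 3*q^2 - 4*q - 2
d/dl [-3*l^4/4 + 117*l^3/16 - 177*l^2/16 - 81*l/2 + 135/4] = -3*l^3 + 351*l^2/16 - 177*l/8 - 81/2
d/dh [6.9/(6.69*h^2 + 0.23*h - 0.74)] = (-92.322*h - 1.587)/(6.69*h^2 + 0.23*h - 0.74)^2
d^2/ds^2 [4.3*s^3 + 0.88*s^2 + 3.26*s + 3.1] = 25.8*s + 1.76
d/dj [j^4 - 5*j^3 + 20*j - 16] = 4*j^3 - 15*j^2 + 20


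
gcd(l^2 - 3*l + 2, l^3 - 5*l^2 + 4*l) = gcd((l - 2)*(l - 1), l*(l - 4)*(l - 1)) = l - 1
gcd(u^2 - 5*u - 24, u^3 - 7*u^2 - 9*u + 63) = u + 3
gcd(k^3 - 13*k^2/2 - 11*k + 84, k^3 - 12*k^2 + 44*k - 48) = k^2 - 10*k + 24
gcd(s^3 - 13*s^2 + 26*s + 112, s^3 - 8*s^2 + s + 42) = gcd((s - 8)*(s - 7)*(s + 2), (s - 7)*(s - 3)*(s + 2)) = s^2 - 5*s - 14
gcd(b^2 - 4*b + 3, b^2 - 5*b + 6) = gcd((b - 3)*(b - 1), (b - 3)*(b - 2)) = b - 3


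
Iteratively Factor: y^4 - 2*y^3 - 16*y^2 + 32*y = (y + 4)*(y^3 - 6*y^2 + 8*y) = y*(y + 4)*(y^2 - 6*y + 8) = y*(y - 4)*(y + 4)*(y - 2)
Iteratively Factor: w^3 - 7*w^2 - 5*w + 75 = (w - 5)*(w^2 - 2*w - 15) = (w - 5)*(w + 3)*(w - 5)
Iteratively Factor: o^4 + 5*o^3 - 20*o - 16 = (o + 2)*(o^3 + 3*o^2 - 6*o - 8) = (o - 2)*(o + 2)*(o^2 + 5*o + 4) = (o - 2)*(o + 2)*(o + 4)*(o + 1)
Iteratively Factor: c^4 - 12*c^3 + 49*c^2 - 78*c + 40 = (c - 5)*(c^3 - 7*c^2 + 14*c - 8) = (c - 5)*(c - 2)*(c^2 - 5*c + 4) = (c - 5)*(c - 4)*(c - 2)*(c - 1)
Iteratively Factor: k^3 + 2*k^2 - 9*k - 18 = (k - 3)*(k^2 + 5*k + 6) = (k - 3)*(k + 3)*(k + 2)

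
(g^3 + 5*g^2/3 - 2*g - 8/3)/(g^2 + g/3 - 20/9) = 3*(g^2 + 3*g + 2)/(3*g + 5)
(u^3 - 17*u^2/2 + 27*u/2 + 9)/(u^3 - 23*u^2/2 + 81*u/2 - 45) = (2*u + 1)/(2*u - 5)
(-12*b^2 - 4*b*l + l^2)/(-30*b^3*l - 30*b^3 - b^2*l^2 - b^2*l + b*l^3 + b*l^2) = (2*b + l)/(b*(5*b*l + 5*b + l^2 + l))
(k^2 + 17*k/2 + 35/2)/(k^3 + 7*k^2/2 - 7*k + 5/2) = (2*k + 7)/(2*k^2 - 3*k + 1)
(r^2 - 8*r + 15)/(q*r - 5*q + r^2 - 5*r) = (r - 3)/(q + r)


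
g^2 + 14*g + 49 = (g + 7)^2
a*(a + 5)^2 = a^3 + 10*a^2 + 25*a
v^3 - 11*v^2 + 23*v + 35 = (v - 7)*(v - 5)*(v + 1)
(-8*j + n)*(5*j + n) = -40*j^2 - 3*j*n + n^2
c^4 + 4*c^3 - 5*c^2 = c^2*(c - 1)*(c + 5)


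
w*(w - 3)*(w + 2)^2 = w^4 + w^3 - 8*w^2 - 12*w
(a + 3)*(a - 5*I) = a^2 + 3*a - 5*I*a - 15*I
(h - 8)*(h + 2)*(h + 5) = h^3 - h^2 - 46*h - 80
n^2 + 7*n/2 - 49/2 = (n - 7/2)*(n + 7)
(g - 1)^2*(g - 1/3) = g^3 - 7*g^2/3 + 5*g/3 - 1/3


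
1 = 1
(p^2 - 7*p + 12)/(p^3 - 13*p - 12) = (p - 3)/(p^2 + 4*p + 3)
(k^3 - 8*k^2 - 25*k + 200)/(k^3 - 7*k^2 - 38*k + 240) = (k + 5)/(k + 6)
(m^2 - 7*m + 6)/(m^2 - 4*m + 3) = (m - 6)/(m - 3)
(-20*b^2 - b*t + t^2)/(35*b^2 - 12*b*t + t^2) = (4*b + t)/(-7*b + t)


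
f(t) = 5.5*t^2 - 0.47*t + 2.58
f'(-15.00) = -165.47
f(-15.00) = 1247.13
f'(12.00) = 131.53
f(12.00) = 788.94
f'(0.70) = 7.23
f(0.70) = 4.95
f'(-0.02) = -0.69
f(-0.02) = 2.59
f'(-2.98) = -33.25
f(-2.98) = 52.82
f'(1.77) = 19.00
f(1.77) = 18.98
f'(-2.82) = -31.49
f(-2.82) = 47.64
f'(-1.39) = -15.76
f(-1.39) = 13.86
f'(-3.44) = -38.31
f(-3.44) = 69.28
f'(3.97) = 43.20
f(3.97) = 87.40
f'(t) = 11.0*t - 0.47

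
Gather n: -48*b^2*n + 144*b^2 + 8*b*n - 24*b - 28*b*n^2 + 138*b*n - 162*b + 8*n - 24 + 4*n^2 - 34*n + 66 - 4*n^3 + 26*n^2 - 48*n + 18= 144*b^2 - 186*b - 4*n^3 + n^2*(30 - 28*b) + n*(-48*b^2 + 146*b - 74) + 60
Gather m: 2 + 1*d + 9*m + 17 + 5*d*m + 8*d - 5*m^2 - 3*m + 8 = 9*d - 5*m^2 + m*(5*d + 6) + 27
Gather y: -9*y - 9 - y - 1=-10*y - 10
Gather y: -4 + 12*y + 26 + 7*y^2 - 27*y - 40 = 7*y^2 - 15*y - 18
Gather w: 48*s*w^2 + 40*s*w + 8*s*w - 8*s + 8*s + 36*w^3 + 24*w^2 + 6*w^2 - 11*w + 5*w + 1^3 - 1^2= 36*w^3 + w^2*(48*s + 30) + w*(48*s - 6)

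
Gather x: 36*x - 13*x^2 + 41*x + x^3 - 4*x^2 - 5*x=x^3 - 17*x^2 + 72*x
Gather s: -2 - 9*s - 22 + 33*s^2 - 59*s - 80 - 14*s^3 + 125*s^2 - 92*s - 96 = -14*s^3 + 158*s^2 - 160*s - 200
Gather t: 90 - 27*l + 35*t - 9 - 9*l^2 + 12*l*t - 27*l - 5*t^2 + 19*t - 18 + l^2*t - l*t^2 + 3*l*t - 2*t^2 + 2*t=-9*l^2 - 54*l + t^2*(-l - 7) + t*(l^2 + 15*l + 56) + 63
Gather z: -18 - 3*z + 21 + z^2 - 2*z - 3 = z^2 - 5*z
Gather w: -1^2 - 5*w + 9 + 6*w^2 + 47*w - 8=6*w^2 + 42*w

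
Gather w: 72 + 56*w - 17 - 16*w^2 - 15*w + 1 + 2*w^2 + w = -14*w^2 + 42*w + 56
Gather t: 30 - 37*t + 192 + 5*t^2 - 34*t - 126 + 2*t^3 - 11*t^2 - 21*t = 2*t^3 - 6*t^2 - 92*t + 96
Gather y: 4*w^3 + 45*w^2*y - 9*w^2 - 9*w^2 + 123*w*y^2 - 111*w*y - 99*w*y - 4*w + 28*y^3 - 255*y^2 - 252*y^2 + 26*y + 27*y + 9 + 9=4*w^3 - 18*w^2 - 4*w + 28*y^3 + y^2*(123*w - 507) + y*(45*w^2 - 210*w + 53) + 18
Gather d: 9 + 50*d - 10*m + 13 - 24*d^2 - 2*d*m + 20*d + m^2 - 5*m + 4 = -24*d^2 + d*(70 - 2*m) + m^2 - 15*m + 26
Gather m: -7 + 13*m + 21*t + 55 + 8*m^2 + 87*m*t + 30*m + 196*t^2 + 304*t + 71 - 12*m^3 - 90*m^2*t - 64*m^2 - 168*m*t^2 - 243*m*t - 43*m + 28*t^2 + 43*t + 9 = -12*m^3 + m^2*(-90*t - 56) + m*(-168*t^2 - 156*t) + 224*t^2 + 368*t + 128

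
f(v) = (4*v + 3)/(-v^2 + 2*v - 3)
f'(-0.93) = -0.61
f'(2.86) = 1.07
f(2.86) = -2.64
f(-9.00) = 0.32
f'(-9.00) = 0.02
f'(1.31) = -0.75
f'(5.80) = 0.24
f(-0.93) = 0.13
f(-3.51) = 0.49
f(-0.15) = -0.72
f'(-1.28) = -0.37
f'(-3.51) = 0.02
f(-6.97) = 0.38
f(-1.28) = 0.29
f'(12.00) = 0.04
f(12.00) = -0.41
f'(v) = (2*v - 2)*(4*v + 3)/(-v^2 + 2*v - 3)^2 + 4/(-v^2 + 2*v - 3) = 2*(2*v^2 + 3*v - 9)/(v^4 - 4*v^3 + 10*v^2 - 12*v + 9)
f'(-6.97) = 0.03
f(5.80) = -1.05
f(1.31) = -3.93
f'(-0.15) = -1.70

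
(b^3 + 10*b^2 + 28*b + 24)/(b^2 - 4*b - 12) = (b^2 + 8*b + 12)/(b - 6)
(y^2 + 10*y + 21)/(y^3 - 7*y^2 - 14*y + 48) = (y + 7)/(y^2 - 10*y + 16)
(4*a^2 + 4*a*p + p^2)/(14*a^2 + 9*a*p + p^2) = (2*a + p)/(7*a + p)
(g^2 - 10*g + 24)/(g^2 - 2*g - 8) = (g - 6)/(g + 2)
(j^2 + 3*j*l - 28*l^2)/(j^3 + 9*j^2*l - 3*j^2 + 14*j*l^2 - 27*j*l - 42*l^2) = (j - 4*l)/(j^2 + 2*j*l - 3*j - 6*l)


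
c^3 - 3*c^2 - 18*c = c*(c - 6)*(c + 3)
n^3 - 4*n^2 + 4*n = n*(n - 2)^2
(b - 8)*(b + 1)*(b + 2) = b^3 - 5*b^2 - 22*b - 16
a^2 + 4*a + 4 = (a + 2)^2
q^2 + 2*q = q*(q + 2)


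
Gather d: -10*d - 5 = -10*d - 5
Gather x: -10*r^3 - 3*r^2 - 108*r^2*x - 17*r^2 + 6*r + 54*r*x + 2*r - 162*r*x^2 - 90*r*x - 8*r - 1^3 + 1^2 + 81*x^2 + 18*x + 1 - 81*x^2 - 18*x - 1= -10*r^3 - 20*r^2 - 162*r*x^2 + x*(-108*r^2 - 36*r)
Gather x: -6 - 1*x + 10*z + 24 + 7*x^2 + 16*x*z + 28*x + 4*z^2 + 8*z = 7*x^2 + x*(16*z + 27) + 4*z^2 + 18*z + 18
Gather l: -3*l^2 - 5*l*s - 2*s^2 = -3*l^2 - 5*l*s - 2*s^2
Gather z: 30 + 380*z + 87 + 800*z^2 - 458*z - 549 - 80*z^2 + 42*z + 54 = 720*z^2 - 36*z - 378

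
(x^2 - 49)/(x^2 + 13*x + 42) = (x - 7)/(x + 6)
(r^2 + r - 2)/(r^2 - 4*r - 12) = (r - 1)/(r - 6)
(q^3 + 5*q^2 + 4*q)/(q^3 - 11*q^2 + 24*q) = (q^2 + 5*q + 4)/(q^2 - 11*q + 24)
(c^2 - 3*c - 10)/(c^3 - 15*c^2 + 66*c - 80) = (c + 2)/(c^2 - 10*c + 16)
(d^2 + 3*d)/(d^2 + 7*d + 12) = d/(d + 4)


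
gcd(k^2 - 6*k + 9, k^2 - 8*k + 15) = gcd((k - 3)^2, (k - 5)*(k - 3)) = k - 3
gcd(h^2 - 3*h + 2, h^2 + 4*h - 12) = h - 2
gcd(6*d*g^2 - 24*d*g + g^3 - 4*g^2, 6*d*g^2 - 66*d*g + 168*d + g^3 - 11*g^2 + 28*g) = 6*d*g - 24*d + g^2 - 4*g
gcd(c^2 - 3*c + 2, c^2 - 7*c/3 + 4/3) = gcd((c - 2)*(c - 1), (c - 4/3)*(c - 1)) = c - 1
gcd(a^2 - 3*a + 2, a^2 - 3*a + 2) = a^2 - 3*a + 2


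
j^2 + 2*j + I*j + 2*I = (j + 2)*(j + I)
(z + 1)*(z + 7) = z^2 + 8*z + 7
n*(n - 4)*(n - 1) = n^3 - 5*n^2 + 4*n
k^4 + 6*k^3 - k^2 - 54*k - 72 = (k - 3)*(k + 2)*(k + 3)*(k + 4)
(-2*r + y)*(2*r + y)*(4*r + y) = -16*r^3 - 4*r^2*y + 4*r*y^2 + y^3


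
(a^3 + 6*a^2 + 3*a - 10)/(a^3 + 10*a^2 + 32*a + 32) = (a^2 + 4*a - 5)/(a^2 + 8*a + 16)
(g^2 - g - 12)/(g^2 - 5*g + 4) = (g + 3)/(g - 1)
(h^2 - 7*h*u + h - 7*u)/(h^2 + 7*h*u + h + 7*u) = (h - 7*u)/(h + 7*u)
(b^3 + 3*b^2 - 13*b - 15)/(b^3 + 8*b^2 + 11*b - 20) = (b^2 - 2*b - 3)/(b^2 + 3*b - 4)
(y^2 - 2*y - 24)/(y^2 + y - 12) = (y - 6)/(y - 3)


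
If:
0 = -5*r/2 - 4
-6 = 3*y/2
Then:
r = -8/5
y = -4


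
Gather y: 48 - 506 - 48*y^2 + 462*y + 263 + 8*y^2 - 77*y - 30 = -40*y^2 + 385*y - 225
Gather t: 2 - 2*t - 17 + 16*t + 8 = 14*t - 7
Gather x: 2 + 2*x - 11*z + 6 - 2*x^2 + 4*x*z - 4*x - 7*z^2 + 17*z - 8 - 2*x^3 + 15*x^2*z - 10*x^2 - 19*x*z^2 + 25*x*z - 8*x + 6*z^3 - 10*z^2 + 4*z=-2*x^3 + x^2*(15*z - 12) + x*(-19*z^2 + 29*z - 10) + 6*z^3 - 17*z^2 + 10*z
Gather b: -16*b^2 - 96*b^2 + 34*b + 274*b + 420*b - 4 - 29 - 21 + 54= -112*b^2 + 728*b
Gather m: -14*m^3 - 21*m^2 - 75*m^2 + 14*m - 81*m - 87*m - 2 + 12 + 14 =-14*m^3 - 96*m^2 - 154*m + 24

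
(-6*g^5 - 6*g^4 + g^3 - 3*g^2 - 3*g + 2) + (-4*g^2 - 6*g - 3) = -6*g^5 - 6*g^4 + g^3 - 7*g^2 - 9*g - 1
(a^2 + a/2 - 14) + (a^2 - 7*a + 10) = 2*a^2 - 13*a/2 - 4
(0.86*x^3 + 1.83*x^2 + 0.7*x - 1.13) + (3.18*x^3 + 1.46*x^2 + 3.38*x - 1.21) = 4.04*x^3 + 3.29*x^2 + 4.08*x - 2.34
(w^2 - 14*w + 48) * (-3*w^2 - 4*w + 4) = -3*w^4 + 38*w^3 - 84*w^2 - 248*w + 192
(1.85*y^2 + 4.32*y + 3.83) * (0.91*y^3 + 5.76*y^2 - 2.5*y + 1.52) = 1.6835*y^5 + 14.5872*y^4 + 23.7435*y^3 + 14.0728*y^2 - 3.0086*y + 5.8216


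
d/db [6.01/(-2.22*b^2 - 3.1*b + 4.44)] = (26.6844*b + 18.631)/(2.22*b^2 + 3.1*b - 4.44)^2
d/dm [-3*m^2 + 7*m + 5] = 7 - 6*m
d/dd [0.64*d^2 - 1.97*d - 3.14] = 1.28*d - 1.97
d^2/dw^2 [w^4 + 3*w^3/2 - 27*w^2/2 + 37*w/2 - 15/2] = 12*w^2 + 9*w - 27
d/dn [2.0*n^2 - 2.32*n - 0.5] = 4.0*n - 2.32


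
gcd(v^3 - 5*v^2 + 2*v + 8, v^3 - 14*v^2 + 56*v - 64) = v^2 - 6*v + 8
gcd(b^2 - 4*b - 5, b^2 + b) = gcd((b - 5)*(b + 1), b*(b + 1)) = b + 1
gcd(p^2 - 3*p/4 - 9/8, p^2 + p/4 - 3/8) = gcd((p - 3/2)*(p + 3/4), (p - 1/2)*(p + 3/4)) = p + 3/4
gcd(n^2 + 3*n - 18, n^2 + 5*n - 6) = n + 6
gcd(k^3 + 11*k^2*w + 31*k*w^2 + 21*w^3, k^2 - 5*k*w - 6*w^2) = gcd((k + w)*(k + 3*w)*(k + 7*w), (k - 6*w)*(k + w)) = k + w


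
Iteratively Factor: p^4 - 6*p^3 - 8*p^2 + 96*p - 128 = (p + 4)*(p^3 - 10*p^2 + 32*p - 32) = (p - 4)*(p + 4)*(p^2 - 6*p + 8) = (p - 4)^2*(p + 4)*(p - 2)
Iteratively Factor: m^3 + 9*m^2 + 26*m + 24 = (m + 4)*(m^2 + 5*m + 6) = (m + 3)*(m + 4)*(m + 2)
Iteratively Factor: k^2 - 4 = (k - 2)*(k + 2)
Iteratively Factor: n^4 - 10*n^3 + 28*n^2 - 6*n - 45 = (n - 3)*(n^3 - 7*n^2 + 7*n + 15) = (n - 3)*(n + 1)*(n^2 - 8*n + 15) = (n - 5)*(n - 3)*(n + 1)*(n - 3)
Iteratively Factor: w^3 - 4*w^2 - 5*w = (w - 5)*(w^2 + w) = w*(w - 5)*(w + 1)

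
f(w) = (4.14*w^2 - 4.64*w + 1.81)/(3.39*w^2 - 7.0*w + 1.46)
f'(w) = (7.0 - 6.78*w)*(4.14*w^2 - 4.64*w + 1.81)/(3.39*w^2 - 7.0*w + 1.46)^2 + (8.28*w - 4.64)/(3.39*w^2 - 7.0*w + 1.46) = (-13.2504*w^2 - 0.183*w + 5.8956)/(11.4921*w^4 - 47.46*w^3 + 58.8988*w^2 - 20.44*w + 2.1316)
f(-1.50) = 0.92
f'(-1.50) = -0.06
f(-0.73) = 0.88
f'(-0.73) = -0.01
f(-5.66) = 1.07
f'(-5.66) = -0.02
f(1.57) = -4.03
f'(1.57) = -19.63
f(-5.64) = 1.07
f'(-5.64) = -0.02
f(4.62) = 1.66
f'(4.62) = -0.16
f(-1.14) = 0.90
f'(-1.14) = -0.06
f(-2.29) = 0.97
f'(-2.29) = -0.05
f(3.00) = 2.29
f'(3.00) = -0.95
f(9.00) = 1.39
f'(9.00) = -0.02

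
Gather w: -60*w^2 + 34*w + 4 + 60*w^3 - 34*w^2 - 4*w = 60*w^3 - 94*w^2 + 30*w + 4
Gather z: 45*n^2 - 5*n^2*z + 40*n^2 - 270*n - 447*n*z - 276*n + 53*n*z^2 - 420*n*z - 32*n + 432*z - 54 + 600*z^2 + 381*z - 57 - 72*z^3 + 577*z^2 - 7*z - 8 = 85*n^2 - 578*n - 72*z^3 + z^2*(53*n + 1177) + z*(-5*n^2 - 867*n + 806) - 119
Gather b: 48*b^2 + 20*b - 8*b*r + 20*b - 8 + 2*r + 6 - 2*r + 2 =48*b^2 + b*(40 - 8*r)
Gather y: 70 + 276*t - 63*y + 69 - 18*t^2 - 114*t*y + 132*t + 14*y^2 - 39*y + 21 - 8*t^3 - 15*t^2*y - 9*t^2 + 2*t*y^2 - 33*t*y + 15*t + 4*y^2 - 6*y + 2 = -8*t^3 - 27*t^2 + 423*t + y^2*(2*t + 18) + y*(-15*t^2 - 147*t - 108) + 162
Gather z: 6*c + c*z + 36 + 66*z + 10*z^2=6*c + 10*z^2 + z*(c + 66) + 36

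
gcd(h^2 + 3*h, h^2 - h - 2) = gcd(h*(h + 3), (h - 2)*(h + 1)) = 1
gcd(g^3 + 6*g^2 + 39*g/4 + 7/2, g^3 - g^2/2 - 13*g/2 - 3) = g^2 + 5*g/2 + 1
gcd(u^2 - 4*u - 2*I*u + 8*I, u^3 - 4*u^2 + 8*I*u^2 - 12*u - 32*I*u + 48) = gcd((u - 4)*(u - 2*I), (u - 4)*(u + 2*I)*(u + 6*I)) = u - 4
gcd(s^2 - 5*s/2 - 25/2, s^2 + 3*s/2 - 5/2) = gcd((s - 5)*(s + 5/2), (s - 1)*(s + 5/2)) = s + 5/2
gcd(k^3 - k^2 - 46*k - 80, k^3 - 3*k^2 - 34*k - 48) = k^2 - 6*k - 16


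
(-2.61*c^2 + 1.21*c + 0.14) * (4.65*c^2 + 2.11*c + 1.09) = -12.1365*c^4 + 0.119400000000001*c^3 + 0.3592*c^2 + 1.6143*c + 0.1526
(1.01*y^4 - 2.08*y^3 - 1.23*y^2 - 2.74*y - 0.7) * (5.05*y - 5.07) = 5.1005*y^5 - 15.6247*y^4 + 4.3341*y^3 - 7.6009*y^2 + 10.3568*y + 3.549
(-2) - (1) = -3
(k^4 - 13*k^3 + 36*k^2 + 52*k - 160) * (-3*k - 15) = -3*k^5 + 24*k^4 + 87*k^3 - 696*k^2 - 300*k + 2400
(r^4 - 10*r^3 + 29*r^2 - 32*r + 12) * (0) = 0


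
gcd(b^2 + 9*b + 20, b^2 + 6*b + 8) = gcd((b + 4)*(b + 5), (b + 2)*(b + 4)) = b + 4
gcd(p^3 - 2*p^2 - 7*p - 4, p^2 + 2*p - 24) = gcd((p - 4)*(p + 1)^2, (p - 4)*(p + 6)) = p - 4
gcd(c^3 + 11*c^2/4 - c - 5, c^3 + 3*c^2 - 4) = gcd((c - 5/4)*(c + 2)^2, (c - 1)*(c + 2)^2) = c^2 + 4*c + 4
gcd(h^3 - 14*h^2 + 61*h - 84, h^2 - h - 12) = h - 4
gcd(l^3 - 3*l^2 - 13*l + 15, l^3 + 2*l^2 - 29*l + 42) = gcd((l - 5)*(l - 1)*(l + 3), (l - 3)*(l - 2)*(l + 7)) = 1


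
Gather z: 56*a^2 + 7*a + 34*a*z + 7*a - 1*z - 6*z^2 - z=56*a^2 + 14*a - 6*z^2 + z*(34*a - 2)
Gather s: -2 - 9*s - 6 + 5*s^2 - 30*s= 5*s^2 - 39*s - 8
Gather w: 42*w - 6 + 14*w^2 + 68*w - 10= 14*w^2 + 110*w - 16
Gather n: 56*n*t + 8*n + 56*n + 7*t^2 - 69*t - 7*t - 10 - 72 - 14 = n*(56*t + 64) + 7*t^2 - 76*t - 96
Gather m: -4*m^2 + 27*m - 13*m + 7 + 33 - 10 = -4*m^2 + 14*m + 30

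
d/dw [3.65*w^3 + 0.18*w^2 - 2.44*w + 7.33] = 10.95*w^2 + 0.36*w - 2.44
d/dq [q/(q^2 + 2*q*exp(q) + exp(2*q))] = (-2*q*exp(q) - q + exp(q))/(q^3 + 3*q^2*exp(q) + 3*q*exp(2*q) + exp(3*q))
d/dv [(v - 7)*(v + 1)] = 2*v - 6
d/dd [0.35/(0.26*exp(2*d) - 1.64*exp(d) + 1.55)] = (0.574 - 0.182*exp(d))*exp(d)/(0.26*exp(2*d) - 1.64*exp(d) + 1.55)^2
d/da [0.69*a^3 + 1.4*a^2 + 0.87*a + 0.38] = 2.07*a^2 + 2.8*a + 0.87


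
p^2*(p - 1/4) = p^3 - p^2/4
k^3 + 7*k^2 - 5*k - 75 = (k - 3)*(k + 5)^2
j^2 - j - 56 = (j - 8)*(j + 7)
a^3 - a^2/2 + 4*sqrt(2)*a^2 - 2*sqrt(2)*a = a*(a - 1/2)*(a + 4*sqrt(2))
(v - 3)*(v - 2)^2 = v^3 - 7*v^2 + 16*v - 12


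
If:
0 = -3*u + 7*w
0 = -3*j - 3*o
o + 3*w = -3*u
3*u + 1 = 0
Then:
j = -10/7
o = 10/7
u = -1/3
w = -1/7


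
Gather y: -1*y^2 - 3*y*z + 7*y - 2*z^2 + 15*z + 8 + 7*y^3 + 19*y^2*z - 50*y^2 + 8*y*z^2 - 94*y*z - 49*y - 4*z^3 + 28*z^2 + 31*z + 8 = 7*y^3 + y^2*(19*z - 51) + y*(8*z^2 - 97*z - 42) - 4*z^3 + 26*z^2 + 46*z + 16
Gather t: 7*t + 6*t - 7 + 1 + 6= 13*t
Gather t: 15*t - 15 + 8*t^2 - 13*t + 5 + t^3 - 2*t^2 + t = t^3 + 6*t^2 + 3*t - 10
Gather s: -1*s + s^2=s^2 - s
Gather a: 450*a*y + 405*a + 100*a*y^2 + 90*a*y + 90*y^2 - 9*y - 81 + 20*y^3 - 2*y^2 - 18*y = a*(100*y^2 + 540*y + 405) + 20*y^3 + 88*y^2 - 27*y - 81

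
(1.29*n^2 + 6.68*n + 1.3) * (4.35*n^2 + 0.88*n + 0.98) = 5.6115*n^4 + 30.1932*n^3 + 12.7976*n^2 + 7.6904*n + 1.274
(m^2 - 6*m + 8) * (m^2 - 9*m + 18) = m^4 - 15*m^3 + 80*m^2 - 180*m + 144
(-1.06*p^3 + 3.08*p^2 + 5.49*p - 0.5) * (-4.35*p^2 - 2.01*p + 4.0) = 4.611*p^5 - 11.2674*p^4 - 34.3123*p^3 + 3.4601*p^2 + 22.965*p - 2.0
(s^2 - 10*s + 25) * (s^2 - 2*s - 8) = s^4 - 12*s^3 + 37*s^2 + 30*s - 200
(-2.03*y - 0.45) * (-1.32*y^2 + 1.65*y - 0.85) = 2.6796*y^3 - 2.7555*y^2 + 0.983*y + 0.3825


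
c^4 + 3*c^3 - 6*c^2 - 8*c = c*(c - 2)*(c + 1)*(c + 4)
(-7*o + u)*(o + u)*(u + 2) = -7*o^2*u - 14*o^2 - 6*o*u^2 - 12*o*u + u^3 + 2*u^2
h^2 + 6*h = h*(h + 6)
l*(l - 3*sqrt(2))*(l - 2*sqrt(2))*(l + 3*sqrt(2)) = l^4 - 2*sqrt(2)*l^3 - 18*l^2 + 36*sqrt(2)*l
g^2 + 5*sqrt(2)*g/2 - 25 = (g - 5*sqrt(2)/2)*(g + 5*sqrt(2))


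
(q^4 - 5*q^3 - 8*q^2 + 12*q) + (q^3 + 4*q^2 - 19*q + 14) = q^4 - 4*q^3 - 4*q^2 - 7*q + 14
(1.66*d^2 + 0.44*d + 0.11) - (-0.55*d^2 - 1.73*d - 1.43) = 2.21*d^2 + 2.17*d + 1.54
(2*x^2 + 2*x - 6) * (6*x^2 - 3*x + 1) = 12*x^4 + 6*x^3 - 40*x^2 + 20*x - 6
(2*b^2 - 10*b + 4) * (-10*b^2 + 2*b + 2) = -20*b^4 + 104*b^3 - 56*b^2 - 12*b + 8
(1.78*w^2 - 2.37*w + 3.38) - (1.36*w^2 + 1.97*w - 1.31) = 0.42*w^2 - 4.34*w + 4.69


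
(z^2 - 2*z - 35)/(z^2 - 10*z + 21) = (z + 5)/(z - 3)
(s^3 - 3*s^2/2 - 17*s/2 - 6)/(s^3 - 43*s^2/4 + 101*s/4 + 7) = 2*(2*s^2 + 5*s + 3)/(4*s^2 - 27*s - 7)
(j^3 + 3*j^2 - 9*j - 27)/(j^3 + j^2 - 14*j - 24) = (j^2 - 9)/(j^2 - 2*j - 8)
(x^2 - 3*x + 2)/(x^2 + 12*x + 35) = (x^2 - 3*x + 2)/(x^2 + 12*x + 35)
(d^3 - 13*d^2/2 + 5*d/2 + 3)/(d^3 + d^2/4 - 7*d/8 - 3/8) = 4*(d - 6)/(4*d + 3)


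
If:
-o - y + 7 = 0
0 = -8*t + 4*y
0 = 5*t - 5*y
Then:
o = 7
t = 0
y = 0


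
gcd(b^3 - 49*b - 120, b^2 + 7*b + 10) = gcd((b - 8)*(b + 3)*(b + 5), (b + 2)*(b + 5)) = b + 5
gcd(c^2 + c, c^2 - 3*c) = c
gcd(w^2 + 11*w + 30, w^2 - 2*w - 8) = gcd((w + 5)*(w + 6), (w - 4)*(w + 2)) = 1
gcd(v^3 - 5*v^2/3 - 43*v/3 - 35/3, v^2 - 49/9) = v + 7/3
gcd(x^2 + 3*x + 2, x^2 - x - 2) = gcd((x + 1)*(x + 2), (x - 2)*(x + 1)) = x + 1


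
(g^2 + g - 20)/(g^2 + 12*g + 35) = (g - 4)/(g + 7)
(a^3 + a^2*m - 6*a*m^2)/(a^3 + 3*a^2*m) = (a - 2*m)/a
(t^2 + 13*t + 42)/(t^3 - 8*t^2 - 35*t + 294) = (t + 7)/(t^2 - 14*t + 49)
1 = 1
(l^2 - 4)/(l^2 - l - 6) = (l - 2)/(l - 3)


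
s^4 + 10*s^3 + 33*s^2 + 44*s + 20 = (s + 1)*(s + 2)^2*(s + 5)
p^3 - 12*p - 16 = (p - 4)*(p + 2)^2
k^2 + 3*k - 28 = (k - 4)*(k + 7)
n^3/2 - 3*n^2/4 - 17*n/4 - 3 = (n/2 + 1/2)*(n - 4)*(n + 3/2)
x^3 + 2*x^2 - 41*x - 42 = (x - 6)*(x + 1)*(x + 7)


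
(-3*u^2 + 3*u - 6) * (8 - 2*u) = 6*u^3 - 30*u^2 + 36*u - 48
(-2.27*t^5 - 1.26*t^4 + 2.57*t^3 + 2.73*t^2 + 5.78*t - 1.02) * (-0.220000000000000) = 0.4994*t^5 + 0.2772*t^4 - 0.5654*t^3 - 0.6006*t^2 - 1.2716*t + 0.2244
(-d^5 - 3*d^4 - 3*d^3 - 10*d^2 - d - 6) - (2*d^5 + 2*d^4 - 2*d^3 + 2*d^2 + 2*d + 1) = -3*d^5 - 5*d^4 - d^3 - 12*d^2 - 3*d - 7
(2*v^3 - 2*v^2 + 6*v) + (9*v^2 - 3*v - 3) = 2*v^3 + 7*v^2 + 3*v - 3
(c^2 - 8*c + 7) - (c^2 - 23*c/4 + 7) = -9*c/4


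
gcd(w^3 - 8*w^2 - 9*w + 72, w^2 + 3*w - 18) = w - 3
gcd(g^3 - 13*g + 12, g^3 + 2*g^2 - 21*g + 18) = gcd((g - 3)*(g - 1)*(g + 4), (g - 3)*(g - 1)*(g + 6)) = g^2 - 4*g + 3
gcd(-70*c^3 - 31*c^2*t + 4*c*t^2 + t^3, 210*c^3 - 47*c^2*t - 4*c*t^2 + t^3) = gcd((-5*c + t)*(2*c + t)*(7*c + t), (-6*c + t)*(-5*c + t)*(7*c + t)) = -35*c^2 + 2*c*t + t^2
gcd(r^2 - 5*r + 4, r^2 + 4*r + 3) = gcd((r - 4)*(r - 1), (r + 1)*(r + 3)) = 1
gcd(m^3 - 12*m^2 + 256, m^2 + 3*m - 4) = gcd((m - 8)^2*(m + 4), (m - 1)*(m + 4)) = m + 4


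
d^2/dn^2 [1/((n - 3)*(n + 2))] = 2*((n - 3)^2 + (n - 3)*(n + 2) + (n + 2)^2)/((n - 3)^3*(n + 2)^3)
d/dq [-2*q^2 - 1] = -4*q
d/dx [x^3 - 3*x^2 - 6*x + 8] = 3*x^2 - 6*x - 6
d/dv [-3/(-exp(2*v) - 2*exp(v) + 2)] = -6*(exp(v) + 1)*exp(v)/(exp(2*v) + 2*exp(v) - 2)^2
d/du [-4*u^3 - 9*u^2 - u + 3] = -12*u^2 - 18*u - 1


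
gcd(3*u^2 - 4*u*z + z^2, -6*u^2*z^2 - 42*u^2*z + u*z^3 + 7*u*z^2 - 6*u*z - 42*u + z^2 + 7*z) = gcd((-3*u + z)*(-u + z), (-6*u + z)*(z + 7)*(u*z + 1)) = 1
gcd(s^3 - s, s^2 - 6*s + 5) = s - 1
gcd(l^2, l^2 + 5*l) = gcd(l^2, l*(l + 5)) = l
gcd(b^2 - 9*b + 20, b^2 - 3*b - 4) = b - 4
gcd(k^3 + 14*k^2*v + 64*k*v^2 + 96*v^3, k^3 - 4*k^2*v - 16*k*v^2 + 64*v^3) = k + 4*v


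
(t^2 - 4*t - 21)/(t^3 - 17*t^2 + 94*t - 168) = (t + 3)/(t^2 - 10*t + 24)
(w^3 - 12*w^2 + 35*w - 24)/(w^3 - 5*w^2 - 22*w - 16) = (w^2 - 4*w + 3)/(w^2 + 3*w + 2)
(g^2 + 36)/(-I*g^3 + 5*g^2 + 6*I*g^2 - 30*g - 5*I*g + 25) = I*(g^2 + 36)/(g^3 + g^2*(-6 + 5*I) + 5*g*(1 - 6*I) + 25*I)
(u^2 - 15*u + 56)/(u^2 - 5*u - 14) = (u - 8)/(u + 2)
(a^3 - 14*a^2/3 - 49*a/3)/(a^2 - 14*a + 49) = a*(3*a + 7)/(3*(a - 7))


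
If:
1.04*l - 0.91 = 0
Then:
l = 0.88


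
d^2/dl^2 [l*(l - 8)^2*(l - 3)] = 12*l^2 - 114*l + 224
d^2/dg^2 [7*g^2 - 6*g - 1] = 14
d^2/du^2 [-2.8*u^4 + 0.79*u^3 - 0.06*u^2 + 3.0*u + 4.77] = -33.6*u^2 + 4.74*u - 0.12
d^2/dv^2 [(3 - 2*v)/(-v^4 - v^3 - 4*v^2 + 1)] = 2*(v^2*(2*v - 3)*(4*v^2 + 3*v + 8)^2 - (8*v^3 + 6*v^2 + 16*v + (2*v - 3)*(6*v^2 + 3*v + 4))*(v^4 + v^3 + 4*v^2 - 1))/(v^4 + v^3 + 4*v^2 - 1)^3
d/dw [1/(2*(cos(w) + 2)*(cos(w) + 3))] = (2*cos(w) + 5)*sin(w)/(2*(cos(w) + 2)^2*(cos(w) + 3)^2)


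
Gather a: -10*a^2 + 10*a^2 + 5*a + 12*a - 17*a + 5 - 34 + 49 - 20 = 0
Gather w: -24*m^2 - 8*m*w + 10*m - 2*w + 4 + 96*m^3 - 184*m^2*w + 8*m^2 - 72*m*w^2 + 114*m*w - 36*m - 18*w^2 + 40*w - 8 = 96*m^3 - 16*m^2 - 26*m + w^2*(-72*m - 18) + w*(-184*m^2 + 106*m + 38) - 4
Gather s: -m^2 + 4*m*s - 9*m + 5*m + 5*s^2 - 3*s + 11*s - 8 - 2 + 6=-m^2 - 4*m + 5*s^2 + s*(4*m + 8) - 4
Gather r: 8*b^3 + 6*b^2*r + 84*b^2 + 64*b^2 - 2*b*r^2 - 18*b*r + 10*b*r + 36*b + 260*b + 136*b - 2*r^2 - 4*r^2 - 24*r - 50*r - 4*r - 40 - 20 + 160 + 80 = 8*b^3 + 148*b^2 + 432*b + r^2*(-2*b - 6) + r*(6*b^2 - 8*b - 78) + 180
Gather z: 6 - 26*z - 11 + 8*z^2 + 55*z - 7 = 8*z^2 + 29*z - 12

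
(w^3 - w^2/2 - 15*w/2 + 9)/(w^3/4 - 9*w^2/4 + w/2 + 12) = 2*(2*w^3 - w^2 - 15*w + 18)/(w^3 - 9*w^2 + 2*w + 48)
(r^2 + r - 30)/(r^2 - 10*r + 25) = (r + 6)/(r - 5)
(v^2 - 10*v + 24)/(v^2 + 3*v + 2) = (v^2 - 10*v + 24)/(v^2 + 3*v + 2)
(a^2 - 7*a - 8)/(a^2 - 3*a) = (a^2 - 7*a - 8)/(a*(a - 3))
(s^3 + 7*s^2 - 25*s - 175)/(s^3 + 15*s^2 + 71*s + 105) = (s - 5)/(s + 3)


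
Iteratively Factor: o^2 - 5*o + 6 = (o - 3)*(o - 2)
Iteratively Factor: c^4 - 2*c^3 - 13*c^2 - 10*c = (c + 2)*(c^3 - 4*c^2 - 5*c) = (c + 1)*(c + 2)*(c^2 - 5*c) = c*(c + 1)*(c + 2)*(c - 5)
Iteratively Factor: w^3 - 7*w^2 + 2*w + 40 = (w - 5)*(w^2 - 2*w - 8) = (w - 5)*(w + 2)*(w - 4)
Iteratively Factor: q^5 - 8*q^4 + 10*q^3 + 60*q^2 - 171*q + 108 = (q - 1)*(q^4 - 7*q^3 + 3*q^2 + 63*q - 108) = (q - 4)*(q - 1)*(q^3 - 3*q^2 - 9*q + 27) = (q - 4)*(q - 3)*(q - 1)*(q^2 - 9) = (q - 4)*(q - 3)*(q - 1)*(q + 3)*(q - 3)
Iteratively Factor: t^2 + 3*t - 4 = (t + 4)*(t - 1)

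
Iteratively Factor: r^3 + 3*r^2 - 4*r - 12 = (r + 2)*(r^2 + r - 6) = (r - 2)*(r + 2)*(r + 3)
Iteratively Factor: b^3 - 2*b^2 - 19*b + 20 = (b - 1)*(b^2 - b - 20) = (b - 5)*(b - 1)*(b + 4)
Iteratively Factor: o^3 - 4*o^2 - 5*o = (o)*(o^2 - 4*o - 5) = o*(o + 1)*(o - 5)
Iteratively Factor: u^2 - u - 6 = (u + 2)*(u - 3)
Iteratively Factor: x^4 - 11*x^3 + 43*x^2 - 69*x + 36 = (x - 1)*(x^3 - 10*x^2 + 33*x - 36) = (x - 3)*(x - 1)*(x^2 - 7*x + 12) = (x - 4)*(x - 3)*(x - 1)*(x - 3)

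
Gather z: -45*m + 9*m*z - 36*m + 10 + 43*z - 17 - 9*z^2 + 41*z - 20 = -81*m - 9*z^2 + z*(9*m + 84) - 27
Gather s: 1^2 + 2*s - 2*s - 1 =0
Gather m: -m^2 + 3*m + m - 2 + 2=-m^2 + 4*m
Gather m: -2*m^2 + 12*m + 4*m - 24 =-2*m^2 + 16*m - 24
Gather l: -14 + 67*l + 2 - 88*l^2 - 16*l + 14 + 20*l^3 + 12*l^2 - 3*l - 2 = 20*l^3 - 76*l^2 + 48*l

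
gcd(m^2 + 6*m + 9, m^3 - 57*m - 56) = 1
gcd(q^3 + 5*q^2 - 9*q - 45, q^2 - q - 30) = q + 5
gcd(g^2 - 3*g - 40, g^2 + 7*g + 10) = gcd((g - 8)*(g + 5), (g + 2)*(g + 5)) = g + 5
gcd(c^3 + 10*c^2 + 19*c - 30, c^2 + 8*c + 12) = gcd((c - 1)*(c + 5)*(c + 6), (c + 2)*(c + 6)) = c + 6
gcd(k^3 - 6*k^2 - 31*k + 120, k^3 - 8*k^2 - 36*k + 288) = k - 8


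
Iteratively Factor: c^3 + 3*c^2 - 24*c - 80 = (c + 4)*(c^2 - c - 20) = (c - 5)*(c + 4)*(c + 4)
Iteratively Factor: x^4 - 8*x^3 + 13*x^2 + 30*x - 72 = (x + 2)*(x^3 - 10*x^2 + 33*x - 36) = (x - 3)*(x + 2)*(x^2 - 7*x + 12) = (x - 3)^2*(x + 2)*(x - 4)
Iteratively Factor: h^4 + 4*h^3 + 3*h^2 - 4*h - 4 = (h - 1)*(h^3 + 5*h^2 + 8*h + 4) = (h - 1)*(h + 1)*(h^2 + 4*h + 4) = (h - 1)*(h + 1)*(h + 2)*(h + 2)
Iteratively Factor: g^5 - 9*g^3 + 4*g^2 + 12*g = (g + 1)*(g^4 - g^3 - 8*g^2 + 12*g) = (g - 2)*(g + 1)*(g^3 + g^2 - 6*g) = g*(g - 2)*(g + 1)*(g^2 + g - 6) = g*(g - 2)^2*(g + 1)*(g + 3)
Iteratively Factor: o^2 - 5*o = (o)*(o - 5)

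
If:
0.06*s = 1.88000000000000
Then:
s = 31.33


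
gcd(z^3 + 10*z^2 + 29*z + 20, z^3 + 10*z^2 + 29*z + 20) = z^3 + 10*z^2 + 29*z + 20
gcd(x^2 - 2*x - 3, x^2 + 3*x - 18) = x - 3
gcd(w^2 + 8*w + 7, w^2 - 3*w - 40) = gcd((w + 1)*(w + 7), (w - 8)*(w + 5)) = 1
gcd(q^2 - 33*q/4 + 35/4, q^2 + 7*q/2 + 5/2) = 1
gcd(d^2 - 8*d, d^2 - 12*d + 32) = d - 8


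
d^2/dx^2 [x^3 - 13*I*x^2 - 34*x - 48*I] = 6*x - 26*I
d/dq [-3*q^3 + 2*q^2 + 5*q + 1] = -9*q^2 + 4*q + 5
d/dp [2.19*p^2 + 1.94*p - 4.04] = 4.38*p + 1.94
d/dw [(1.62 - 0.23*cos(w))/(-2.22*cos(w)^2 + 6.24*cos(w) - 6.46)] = (0.5106*cos(w)^2 - 7.1928*cos(w) + 8.623)*sin(w)/(4.9284*cos(w)^4 - 27.7056*cos(w)^3 + 67.62*cos(w)^2 - 80.6208*cos(w) + 41.7316)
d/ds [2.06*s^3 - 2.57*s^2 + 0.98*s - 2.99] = 6.18*s^2 - 5.14*s + 0.98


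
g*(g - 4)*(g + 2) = g^3 - 2*g^2 - 8*g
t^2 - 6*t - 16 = (t - 8)*(t + 2)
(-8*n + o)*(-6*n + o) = 48*n^2 - 14*n*o + o^2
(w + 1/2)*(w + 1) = w^2 + 3*w/2 + 1/2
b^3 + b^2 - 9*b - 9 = (b - 3)*(b + 1)*(b + 3)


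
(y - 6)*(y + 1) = y^2 - 5*y - 6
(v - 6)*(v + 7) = v^2 + v - 42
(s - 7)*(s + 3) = s^2 - 4*s - 21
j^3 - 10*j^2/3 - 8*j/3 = j*(j - 4)*(j + 2/3)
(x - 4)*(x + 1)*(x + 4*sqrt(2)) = x^3 - 3*x^2 + 4*sqrt(2)*x^2 - 12*sqrt(2)*x - 4*x - 16*sqrt(2)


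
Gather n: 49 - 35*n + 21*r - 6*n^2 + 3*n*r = -6*n^2 + n*(3*r - 35) + 21*r + 49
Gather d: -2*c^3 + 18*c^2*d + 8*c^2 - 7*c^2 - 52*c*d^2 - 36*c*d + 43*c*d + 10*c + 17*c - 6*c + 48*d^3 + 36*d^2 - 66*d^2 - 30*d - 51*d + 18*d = -2*c^3 + c^2 + 21*c + 48*d^3 + d^2*(-52*c - 30) + d*(18*c^2 + 7*c - 63)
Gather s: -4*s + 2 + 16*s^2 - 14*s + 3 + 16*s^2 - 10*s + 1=32*s^2 - 28*s + 6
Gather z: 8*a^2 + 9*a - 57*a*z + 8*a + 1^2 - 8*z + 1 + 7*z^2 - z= 8*a^2 + 17*a + 7*z^2 + z*(-57*a - 9) + 2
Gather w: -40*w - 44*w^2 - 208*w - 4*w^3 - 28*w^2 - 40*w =-4*w^3 - 72*w^2 - 288*w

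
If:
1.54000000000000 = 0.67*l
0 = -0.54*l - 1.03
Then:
No Solution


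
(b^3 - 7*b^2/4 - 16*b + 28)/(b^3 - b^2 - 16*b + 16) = (b - 7/4)/(b - 1)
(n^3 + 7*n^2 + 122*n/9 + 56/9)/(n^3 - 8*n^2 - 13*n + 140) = (n^2 + 3*n + 14/9)/(n^2 - 12*n + 35)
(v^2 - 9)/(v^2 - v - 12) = (v - 3)/(v - 4)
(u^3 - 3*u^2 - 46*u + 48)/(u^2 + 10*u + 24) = (u^2 - 9*u + 8)/(u + 4)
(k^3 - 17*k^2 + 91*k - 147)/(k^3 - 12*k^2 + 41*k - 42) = (k - 7)/(k - 2)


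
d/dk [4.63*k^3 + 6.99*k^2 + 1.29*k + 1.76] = 13.89*k^2 + 13.98*k + 1.29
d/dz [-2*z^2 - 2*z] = -4*z - 2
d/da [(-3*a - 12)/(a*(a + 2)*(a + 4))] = 6*(a + 1)/(a^2*(a + 2)^2)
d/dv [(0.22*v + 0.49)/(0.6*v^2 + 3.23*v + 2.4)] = (0.132*v^2 + 0.7106*v - (0.22*v + 0.49)*(1.2*v + 3.23) + 0.528)/(0.6*v^2 + 3.23*v + 2.4)^2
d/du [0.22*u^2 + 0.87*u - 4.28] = 0.44*u + 0.87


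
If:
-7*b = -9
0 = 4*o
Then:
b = 9/7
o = 0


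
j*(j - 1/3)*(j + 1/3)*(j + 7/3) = j^4 + 7*j^3/3 - j^2/9 - 7*j/27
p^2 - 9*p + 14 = (p - 7)*(p - 2)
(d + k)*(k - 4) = d*k - 4*d + k^2 - 4*k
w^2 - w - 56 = (w - 8)*(w + 7)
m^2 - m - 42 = (m - 7)*(m + 6)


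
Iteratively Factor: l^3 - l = (l)*(l^2 - 1) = l*(l + 1)*(l - 1)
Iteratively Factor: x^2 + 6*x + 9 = (x + 3)*(x + 3)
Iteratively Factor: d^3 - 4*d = (d)*(d^2 - 4) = d*(d + 2)*(d - 2)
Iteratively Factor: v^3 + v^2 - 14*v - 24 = (v + 3)*(v^2 - 2*v - 8) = (v - 4)*(v + 3)*(v + 2)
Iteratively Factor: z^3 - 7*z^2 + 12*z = (z)*(z^2 - 7*z + 12) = z*(z - 4)*(z - 3)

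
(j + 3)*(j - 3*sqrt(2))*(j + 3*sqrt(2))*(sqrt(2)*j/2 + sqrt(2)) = sqrt(2)*j^4/2 + 5*sqrt(2)*j^3/2 - 6*sqrt(2)*j^2 - 45*sqrt(2)*j - 54*sqrt(2)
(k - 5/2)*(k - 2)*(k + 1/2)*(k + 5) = k^4 + k^3 - 69*k^2/4 + 65*k/4 + 25/2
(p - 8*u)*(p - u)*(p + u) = p^3 - 8*p^2*u - p*u^2 + 8*u^3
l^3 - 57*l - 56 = (l - 8)*(l + 1)*(l + 7)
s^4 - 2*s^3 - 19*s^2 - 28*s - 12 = (s - 6)*(s + 1)^2*(s + 2)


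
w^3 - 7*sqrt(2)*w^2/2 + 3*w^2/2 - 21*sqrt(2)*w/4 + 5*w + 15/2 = (w + 3/2)*(w - 5*sqrt(2)/2)*(w - sqrt(2))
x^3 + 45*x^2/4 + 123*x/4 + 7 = (x + 1/4)*(x + 4)*(x + 7)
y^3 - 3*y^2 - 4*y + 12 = (y - 3)*(y - 2)*(y + 2)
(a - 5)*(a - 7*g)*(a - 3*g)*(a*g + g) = a^4*g - 10*a^3*g^2 - 4*a^3*g + 21*a^2*g^3 + 40*a^2*g^2 - 5*a^2*g - 84*a*g^3 + 50*a*g^2 - 105*g^3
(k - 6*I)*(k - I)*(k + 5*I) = k^3 - 2*I*k^2 + 29*k - 30*I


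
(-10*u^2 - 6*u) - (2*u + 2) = -10*u^2 - 8*u - 2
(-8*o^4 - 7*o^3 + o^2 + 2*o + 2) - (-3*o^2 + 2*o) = -8*o^4 - 7*o^3 + 4*o^2 + 2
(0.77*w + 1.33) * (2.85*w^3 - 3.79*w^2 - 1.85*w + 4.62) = 2.1945*w^4 + 0.8722*w^3 - 6.4652*w^2 + 1.0969*w + 6.1446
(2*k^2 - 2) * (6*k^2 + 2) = 12*k^4 - 8*k^2 - 4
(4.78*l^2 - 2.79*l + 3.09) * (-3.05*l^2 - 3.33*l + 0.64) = -14.579*l^4 - 7.4079*l^3 + 2.9254*l^2 - 12.0753*l + 1.9776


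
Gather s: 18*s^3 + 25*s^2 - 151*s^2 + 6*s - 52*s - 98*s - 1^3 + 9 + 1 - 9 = 18*s^3 - 126*s^2 - 144*s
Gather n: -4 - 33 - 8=-45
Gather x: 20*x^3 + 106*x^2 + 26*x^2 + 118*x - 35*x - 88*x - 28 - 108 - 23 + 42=20*x^3 + 132*x^2 - 5*x - 117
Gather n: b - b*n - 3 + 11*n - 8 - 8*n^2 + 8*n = b - 8*n^2 + n*(19 - b) - 11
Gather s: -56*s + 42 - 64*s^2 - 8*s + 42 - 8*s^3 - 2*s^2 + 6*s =-8*s^3 - 66*s^2 - 58*s + 84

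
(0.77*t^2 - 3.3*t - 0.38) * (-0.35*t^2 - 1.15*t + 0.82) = -0.2695*t^4 + 0.2695*t^3 + 4.5594*t^2 - 2.269*t - 0.3116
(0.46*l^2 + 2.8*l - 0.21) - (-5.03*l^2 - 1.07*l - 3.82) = 5.49*l^2 + 3.87*l + 3.61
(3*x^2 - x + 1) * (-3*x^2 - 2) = -9*x^4 + 3*x^3 - 9*x^2 + 2*x - 2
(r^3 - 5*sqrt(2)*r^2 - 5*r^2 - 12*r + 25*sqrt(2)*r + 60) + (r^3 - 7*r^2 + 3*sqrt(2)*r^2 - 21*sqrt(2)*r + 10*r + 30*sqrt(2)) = 2*r^3 - 12*r^2 - 2*sqrt(2)*r^2 - 2*r + 4*sqrt(2)*r + 30*sqrt(2) + 60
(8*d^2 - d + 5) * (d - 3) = 8*d^3 - 25*d^2 + 8*d - 15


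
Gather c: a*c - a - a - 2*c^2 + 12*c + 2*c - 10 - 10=-2*a - 2*c^2 + c*(a + 14) - 20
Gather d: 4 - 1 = 3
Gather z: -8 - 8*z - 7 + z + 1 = -7*z - 14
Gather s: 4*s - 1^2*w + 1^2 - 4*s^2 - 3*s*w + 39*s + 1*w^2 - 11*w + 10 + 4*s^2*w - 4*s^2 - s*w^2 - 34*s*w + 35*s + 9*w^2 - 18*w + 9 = s^2*(4*w - 8) + s*(-w^2 - 37*w + 78) + 10*w^2 - 30*w + 20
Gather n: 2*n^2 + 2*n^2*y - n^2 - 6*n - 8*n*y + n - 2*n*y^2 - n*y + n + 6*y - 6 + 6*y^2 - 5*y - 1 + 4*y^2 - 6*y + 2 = n^2*(2*y + 1) + n*(-2*y^2 - 9*y - 4) + 10*y^2 - 5*y - 5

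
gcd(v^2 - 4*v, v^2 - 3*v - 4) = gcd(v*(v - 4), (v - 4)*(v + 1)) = v - 4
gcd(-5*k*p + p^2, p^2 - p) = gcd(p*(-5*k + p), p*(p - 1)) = p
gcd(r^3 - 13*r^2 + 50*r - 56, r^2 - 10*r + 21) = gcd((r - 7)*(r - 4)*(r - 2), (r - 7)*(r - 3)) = r - 7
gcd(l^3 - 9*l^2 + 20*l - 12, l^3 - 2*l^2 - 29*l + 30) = l^2 - 7*l + 6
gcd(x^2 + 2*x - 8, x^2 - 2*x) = x - 2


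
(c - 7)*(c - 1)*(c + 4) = c^3 - 4*c^2 - 25*c + 28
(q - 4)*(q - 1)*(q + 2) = q^3 - 3*q^2 - 6*q + 8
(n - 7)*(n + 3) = n^2 - 4*n - 21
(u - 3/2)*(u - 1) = u^2 - 5*u/2 + 3/2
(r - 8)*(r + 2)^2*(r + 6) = r^4 + 2*r^3 - 52*r^2 - 200*r - 192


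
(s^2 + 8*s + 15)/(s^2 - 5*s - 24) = (s + 5)/(s - 8)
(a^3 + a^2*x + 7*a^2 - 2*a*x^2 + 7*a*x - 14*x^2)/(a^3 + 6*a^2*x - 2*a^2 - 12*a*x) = (a^3 + a^2*x + 7*a^2 - 2*a*x^2 + 7*a*x - 14*x^2)/(a*(a^2 + 6*a*x - 2*a - 12*x))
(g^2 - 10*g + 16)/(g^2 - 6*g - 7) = (-g^2 + 10*g - 16)/(-g^2 + 6*g + 7)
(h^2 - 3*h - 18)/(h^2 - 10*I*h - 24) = (-h^2 + 3*h + 18)/(-h^2 + 10*I*h + 24)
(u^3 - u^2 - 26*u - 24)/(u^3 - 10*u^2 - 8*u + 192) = (u + 1)/(u - 8)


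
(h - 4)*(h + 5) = h^2 + h - 20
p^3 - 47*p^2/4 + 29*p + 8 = (p - 8)*(p - 4)*(p + 1/4)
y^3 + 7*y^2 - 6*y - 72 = (y - 3)*(y + 4)*(y + 6)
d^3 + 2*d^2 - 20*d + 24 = (d - 2)^2*(d + 6)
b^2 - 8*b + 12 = (b - 6)*(b - 2)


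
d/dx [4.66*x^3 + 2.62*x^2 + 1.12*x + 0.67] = 13.98*x^2 + 5.24*x + 1.12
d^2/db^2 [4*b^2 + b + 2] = 8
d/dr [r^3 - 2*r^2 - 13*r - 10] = 3*r^2 - 4*r - 13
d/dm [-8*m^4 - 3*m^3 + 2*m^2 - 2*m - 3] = -32*m^3 - 9*m^2 + 4*m - 2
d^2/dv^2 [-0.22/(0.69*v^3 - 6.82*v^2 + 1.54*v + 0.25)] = ((0.9108*v - 3.0008)*(0.69*v^3 - 6.82*v^2 + 1.54*v + 0.25) - 0.22*(2.07*v^2 - 13.64*v + 1.54)*(4.14*v^2 - 27.28*v + 3.08))/(0.69*v^3 - 6.82*v^2 + 1.54*v + 0.25)^3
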